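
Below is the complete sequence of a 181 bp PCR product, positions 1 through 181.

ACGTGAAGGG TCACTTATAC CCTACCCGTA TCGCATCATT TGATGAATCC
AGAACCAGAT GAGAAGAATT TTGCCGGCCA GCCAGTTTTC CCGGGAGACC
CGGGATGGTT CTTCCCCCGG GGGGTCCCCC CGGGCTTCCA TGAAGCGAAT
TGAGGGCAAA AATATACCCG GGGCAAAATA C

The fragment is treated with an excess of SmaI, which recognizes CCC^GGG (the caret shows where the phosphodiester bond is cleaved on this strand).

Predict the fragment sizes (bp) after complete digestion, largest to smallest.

92, 38, 17, 13, 12, 9 bp

SmaI sites (CCCGGG) start at positions 90, 99, 116, 129, 167.
SmaI cuts after base 3 of each site, so after positions 92, 101, 118, 131, 169.
Linear molecule, 5 cuts → 6 fragments:
  1–92 → 92 bp
  93–101 → 9 bp
  102–118 → 17 bp
  119–131 → 13 bp
  132–169 → 38 bp
  170–181 → 12 bp
Sorted largest to smallest: 92, 38, 17, 13, 12, 9 bp.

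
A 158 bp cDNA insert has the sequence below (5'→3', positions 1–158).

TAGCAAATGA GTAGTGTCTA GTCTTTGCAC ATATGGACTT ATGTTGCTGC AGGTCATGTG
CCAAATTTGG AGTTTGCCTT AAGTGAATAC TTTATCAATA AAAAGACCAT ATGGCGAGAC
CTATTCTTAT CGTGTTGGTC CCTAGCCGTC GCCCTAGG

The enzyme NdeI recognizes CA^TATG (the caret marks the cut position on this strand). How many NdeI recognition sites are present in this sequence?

2

CATATG occurs starting at positions 30, 108.
NdeI cuts at 2 sites.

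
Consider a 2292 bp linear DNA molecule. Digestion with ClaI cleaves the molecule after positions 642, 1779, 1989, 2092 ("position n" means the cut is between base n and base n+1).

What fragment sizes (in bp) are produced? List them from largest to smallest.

Linear molecule, 4 cuts → 5 fragments:
  642 − 0 = 642 bp
  1779 − 642 = 1137 bp
  1989 − 1779 = 210 bp
  2092 − 1989 = 103 bp
  2292 − 2092 = 200 bp
Sorted largest to smallest: 1137, 642, 210, 200, 103 bp.

1137, 642, 210, 200, 103 bp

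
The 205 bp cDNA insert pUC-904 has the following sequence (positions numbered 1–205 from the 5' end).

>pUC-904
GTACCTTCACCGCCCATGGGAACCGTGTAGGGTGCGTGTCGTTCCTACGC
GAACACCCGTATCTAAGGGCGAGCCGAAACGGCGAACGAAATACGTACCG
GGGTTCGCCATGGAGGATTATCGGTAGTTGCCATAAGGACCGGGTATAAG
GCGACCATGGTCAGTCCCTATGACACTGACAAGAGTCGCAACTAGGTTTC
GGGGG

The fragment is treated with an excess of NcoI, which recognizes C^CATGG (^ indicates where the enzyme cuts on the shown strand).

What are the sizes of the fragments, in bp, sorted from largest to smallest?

NcoI sites (CCATGG) start at positions 14, 108, 155.
NcoI cuts after the first base of each site, so after positions 14, 108, 155.
Linear molecule, 3 cuts → 4 fragments:
  1–14 → 14 bp
  15–108 → 94 bp
  109–155 → 47 bp
  156–205 → 50 bp
Sorted largest to smallest: 94, 50, 47, 14 bp.

94, 50, 47, 14 bp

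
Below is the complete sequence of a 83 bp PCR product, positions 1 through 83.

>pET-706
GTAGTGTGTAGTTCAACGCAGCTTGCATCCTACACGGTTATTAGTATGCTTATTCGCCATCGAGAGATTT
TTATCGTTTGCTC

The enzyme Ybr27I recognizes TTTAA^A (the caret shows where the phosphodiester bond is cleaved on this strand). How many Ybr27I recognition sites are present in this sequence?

0

No occurrence of TTTAAA is present in the sequence.
Ybr27I does not cut: 0 sites.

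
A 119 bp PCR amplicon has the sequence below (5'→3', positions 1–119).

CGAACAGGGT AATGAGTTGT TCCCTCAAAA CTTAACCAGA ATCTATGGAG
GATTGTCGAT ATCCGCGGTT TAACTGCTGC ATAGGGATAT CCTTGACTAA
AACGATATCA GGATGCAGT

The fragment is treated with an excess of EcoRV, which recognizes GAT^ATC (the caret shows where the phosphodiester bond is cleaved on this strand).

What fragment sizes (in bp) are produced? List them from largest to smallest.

EcoRV sites (GATATC) start at positions 58, 86, 104.
EcoRV cuts after base 3 of each site, so after positions 60, 88, 106.
Linear molecule, 3 cuts → 4 fragments:
  1–60 → 60 bp
  61–88 → 28 bp
  89–106 → 18 bp
  107–119 → 13 bp
Sorted largest to smallest: 60, 28, 18, 13 bp.

60, 28, 18, 13 bp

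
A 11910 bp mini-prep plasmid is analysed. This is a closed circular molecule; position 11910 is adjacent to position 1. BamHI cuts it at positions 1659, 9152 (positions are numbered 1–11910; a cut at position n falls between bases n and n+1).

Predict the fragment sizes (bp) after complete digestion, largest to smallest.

Circular molecule, 2 cuts → 2 fragments:
  9152 − 1659 = 7493 bp
  wrap: 11910 − 9152 + 1659 = 4417 bp
Sorted largest to smallest: 7493, 4417 bp.

7493, 4417 bp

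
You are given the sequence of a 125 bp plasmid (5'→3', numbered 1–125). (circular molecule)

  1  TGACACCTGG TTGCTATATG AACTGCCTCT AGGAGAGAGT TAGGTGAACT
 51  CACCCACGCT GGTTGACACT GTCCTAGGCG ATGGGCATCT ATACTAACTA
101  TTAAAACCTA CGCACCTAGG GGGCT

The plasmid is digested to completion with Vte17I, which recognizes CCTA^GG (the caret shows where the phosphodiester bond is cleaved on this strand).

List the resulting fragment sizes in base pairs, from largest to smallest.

Vte17I sites (CCTAGG) start at positions 73, 115.
Vte17I cuts after base 4 of each site, so after positions 76, 118.
Circular molecule, 2 cuts → 2 fragments:
  77–118 → 42 bp
  119–125 then 1–76 → 7 + 76 = 83 bp
Sorted largest to smallest: 83, 42 bp.

83, 42 bp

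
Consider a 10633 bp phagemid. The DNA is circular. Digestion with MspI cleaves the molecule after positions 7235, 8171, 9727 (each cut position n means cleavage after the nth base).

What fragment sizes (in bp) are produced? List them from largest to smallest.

Circular molecule, 3 cuts → 3 fragments:
  8171 − 7235 = 936 bp
  9727 − 8171 = 1556 bp
  wrap: 10633 − 9727 + 7235 = 8141 bp
Sorted largest to smallest: 8141, 1556, 936 bp.

8141, 1556, 936 bp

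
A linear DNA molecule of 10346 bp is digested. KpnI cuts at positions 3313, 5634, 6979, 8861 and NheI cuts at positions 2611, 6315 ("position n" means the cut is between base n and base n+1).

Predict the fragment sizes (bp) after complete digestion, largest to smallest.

2611, 2321, 1882, 1485, 702, 681, 664 bp

Combined cut positions (sorted): 2611, 3313, 5634, 6315, 6979, 8861.
Linear molecule, 6 cuts → 7 fragments:
  2611 − 0 = 2611 bp
  3313 − 2611 = 702 bp
  5634 − 3313 = 2321 bp
  6315 − 5634 = 681 bp
  6979 − 6315 = 664 bp
  8861 − 6979 = 1882 bp
  10346 − 8861 = 1485 bp
Sorted largest to smallest: 2611, 2321, 1882, 1485, 702, 681, 664 bp.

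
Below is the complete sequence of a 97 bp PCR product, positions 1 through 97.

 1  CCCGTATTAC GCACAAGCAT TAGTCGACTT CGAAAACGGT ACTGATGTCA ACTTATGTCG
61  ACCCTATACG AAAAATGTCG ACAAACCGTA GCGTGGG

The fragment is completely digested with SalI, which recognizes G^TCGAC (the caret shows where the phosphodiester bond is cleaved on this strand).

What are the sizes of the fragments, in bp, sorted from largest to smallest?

SalI sites (GTCGAC) start at positions 23, 57, 77.
SalI cuts after the first base of each site, so after positions 23, 57, 77.
Linear molecule, 3 cuts → 4 fragments:
  1–23 → 23 bp
  24–57 → 34 bp
  58–77 → 20 bp
  78–97 → 20 bp
Sorted largest to smallest: 34, 23, 20, 20 bp.

34, 23, 20, 20 bp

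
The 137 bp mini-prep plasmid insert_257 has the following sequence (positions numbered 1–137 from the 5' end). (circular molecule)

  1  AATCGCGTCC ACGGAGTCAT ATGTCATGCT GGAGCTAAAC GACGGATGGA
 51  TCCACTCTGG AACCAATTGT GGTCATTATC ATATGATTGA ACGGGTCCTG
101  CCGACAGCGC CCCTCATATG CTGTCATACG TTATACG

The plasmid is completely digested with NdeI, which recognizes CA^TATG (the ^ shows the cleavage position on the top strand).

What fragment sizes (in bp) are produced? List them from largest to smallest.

62, 40, 35 bp

NdeI sites (CATATG) start at positions 18, 80, 115.
NdeI cuts after base 2 of each site, so after positions 19, 81, 116.
Circular molecule, 3 cuts → 3 fragments:
  20–81 → 62 bp
  82–116 → 35 bp
  117–137 then 1–19 → 21 + 19 = 40 bp
Sorted largest to smallest: 62, 40, 35 bp.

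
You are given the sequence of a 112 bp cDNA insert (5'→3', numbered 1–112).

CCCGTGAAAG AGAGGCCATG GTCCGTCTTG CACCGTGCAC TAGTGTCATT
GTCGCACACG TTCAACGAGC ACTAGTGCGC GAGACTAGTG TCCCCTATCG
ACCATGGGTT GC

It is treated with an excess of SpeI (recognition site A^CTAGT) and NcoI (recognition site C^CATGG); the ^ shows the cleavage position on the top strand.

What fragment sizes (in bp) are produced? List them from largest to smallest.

32, 23, 18, 16, 13, 10 bp

SpeI sites (ACTAGT) start at positions 39, 71, 84.
SpeI cuts after the first base of each site, so after positions 39, 71, 84.
NcoI sites (CCATGG) start at positions 16, 102.
NcoI cuts after the first base of each site, so after positions 16, 102.
Combined cut positions: 16, 39, 71, 84, 102.
Linear molecule, 5 cuts → 6 fragments:
  1–16 → 16 bp
  17–39 → 23 bp
  40–71 → 32 bp
  72–84 → 13 bp
  85–102 → 18 bp
  103–112 → 10 bp
Sorted largest to smallest: 32, 23, 18, 16, 13, 10 bp.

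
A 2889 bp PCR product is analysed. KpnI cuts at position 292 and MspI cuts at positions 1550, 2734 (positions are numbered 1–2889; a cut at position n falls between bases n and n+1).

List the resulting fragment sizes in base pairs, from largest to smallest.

1258, 1184, 292, 155 bp

Combined cut positions (sorted): 292, 1550, 2734.
Linear molecule, 3 cuts → 4 fragments:
  292 − 0 = 292 bp
  1550 − 292 = 1258 bp
  2734 − 1550 = 1184 bp
  2889 − 2734 = 155 bp
Sorted largest to smallest: 1258, 1184, 292, 155 bp.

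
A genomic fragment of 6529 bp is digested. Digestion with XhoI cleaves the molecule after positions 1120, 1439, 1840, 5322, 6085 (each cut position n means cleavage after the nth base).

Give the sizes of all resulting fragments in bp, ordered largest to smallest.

Linear molecule, 5 cuts → 6 fragments:
  1120 − 0 = 1120 bp
  1439 − 1120 = 319 bp
  1840 − 1439 = 401 bp
  5322 − 1840 = 3482 bp
  6085 − 5322 = 763 bp
  6529 − 6085 = 444 bp
Sorted largest to smallest: 3482, 1120, 763, 444, 401, 319 bp.

3482, 1120, 763, 444, 401, 319 bp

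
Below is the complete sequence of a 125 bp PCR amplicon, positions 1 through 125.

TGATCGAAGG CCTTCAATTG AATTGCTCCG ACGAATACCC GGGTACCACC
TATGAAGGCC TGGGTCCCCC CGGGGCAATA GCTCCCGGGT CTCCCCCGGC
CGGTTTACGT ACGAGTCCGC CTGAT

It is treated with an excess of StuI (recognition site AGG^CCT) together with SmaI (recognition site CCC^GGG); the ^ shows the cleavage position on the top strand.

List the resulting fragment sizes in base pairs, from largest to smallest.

StuI sites (AGGCCT) start at positions 8, 56.
StuI cuts after base 3 of each site, so after positions 10, 58.
SmaI sites (CCCGGG) start at positions 38, 69, 84.
SmaI cuts after base 3 of each site, so after positions 40, 71, 86.
Combined cut positions: 10, 40, 58, 71, 86.
Linear molecule, 5 cuts → 6 fragments:
  1–10 → 10 bp
  11–40 → 30 bp
  41–58 → 18 bp
  59–71 → 13 bp
  72–86 → 15 bp
  87–125 → 39 bp
Sorted largest to smallest: 39, 30, 18, 15, 13, 10 bp.

39, 30, 18, 15, 13, 10 bp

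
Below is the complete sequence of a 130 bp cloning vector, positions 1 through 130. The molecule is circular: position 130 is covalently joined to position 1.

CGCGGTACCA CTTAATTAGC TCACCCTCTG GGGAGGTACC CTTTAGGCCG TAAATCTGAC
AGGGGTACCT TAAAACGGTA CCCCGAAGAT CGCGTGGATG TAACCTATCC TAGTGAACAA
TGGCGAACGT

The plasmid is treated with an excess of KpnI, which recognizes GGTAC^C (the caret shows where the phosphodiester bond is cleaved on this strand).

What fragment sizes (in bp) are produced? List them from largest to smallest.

57, 31, 29, 13 bp

KpnI sites (GGTACC) start at positions 4, 35, 64, 77.
KpnI cuts after base 5 of each site (before the last base), so after positions 8, 39, 68, 81.
Circular molecule, 4 cuts → 4 fragments:
  9–39 → 31 bp
  40–68 → 29 bp
  69–81 → 13 bp
  82–130 then 1–8 → 49 + 8 = 57 bp
Sorted largest to smallest: 57, 31, 29, 13 bp.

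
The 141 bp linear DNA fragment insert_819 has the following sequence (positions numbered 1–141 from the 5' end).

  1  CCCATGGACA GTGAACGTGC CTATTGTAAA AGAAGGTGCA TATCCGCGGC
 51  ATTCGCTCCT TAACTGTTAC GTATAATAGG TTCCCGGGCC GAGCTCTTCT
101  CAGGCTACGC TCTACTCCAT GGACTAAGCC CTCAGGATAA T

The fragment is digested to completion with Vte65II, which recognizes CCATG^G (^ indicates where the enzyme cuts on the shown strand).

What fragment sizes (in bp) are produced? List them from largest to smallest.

Vte65II sites (CCATGG) start at positions 2, 117.
Vte65II cuts after base 5 of each site (before the last base), so after positions 6, 121.
Linear molecule, 2 cuts → 3 fragments:
  1–6 → 6 bp
  7–121 → 115 bp
  122–141 → 20 bp
Sorted largest to smallest: 115, 20, 6 bp.

115, 20, 6 bp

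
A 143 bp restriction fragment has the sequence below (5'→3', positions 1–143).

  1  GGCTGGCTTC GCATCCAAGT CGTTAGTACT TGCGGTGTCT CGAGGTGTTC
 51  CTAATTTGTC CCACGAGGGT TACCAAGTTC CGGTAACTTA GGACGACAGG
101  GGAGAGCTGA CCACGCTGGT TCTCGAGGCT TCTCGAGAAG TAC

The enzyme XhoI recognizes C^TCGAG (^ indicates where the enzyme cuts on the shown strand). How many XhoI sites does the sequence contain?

CTCGAG occurs starting at positions 39, 122, 132.
XhoI cuts at 3 sites.

3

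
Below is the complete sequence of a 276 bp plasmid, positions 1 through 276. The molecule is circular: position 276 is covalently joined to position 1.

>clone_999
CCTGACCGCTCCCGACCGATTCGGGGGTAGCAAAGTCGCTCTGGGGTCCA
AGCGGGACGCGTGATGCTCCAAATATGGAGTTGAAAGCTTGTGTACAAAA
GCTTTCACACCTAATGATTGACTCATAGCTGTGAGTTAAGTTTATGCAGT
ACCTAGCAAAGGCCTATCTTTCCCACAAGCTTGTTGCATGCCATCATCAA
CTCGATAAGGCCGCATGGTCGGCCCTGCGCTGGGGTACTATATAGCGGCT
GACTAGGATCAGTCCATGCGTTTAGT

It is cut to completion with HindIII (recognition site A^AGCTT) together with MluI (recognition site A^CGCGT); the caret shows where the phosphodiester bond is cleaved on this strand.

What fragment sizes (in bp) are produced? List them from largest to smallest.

HindIII sites (AAGCTT) start at positions 85, 99, 177.
HindIII cuts after the first base of each site, so after positions 85, 99, 177.
The MluI site (ACGCGT) starts at position 57.
MluI cuts after the first base of each site, so after position 57.
Combined cut positions: 57, 85, 99, 177.
Circular molecule, 4 cuts → 4 fragments:
  58–85 → 28 bp
  86–99 → 14 bp
  100–177 → 78 bp
  178–276 then 1–57 → 99 + 57 = 156 bp
Sorted largest to smallest: 156, 78, 28, 14 bp.

156, 78, 28, 14 bp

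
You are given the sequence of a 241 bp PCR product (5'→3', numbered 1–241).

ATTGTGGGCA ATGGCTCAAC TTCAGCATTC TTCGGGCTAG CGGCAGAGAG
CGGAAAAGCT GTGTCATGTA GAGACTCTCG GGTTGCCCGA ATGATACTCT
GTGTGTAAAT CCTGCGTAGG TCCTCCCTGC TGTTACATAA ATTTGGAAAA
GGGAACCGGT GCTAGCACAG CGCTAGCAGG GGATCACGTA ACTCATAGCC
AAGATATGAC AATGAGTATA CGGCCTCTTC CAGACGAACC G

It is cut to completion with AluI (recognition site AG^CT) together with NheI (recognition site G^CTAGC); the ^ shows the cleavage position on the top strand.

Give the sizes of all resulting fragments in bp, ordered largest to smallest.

The AluI site (AGCT) starts at position 57.
AluI cuts after base 2 of each site, so after position 58.
NheI sites (GCTAGC) start at positions 36, 161, 172.
NheI cuts after the first base of each site, so after positions 36, 161, 172.
Combined cut positions: 36, 58, 161, 172.
Linear molecule, 4 cuts → 5 fragments:
  1–36 → 36 bp
  37–58 → 22 bp
  59–161 → 103 bp
  162–172 → 11 bp
  173–241 → 69 bp
Sorted largest to smallest: 103, 69, 36, 22, 11 bp.

103, 69, 36, 22, 11 bp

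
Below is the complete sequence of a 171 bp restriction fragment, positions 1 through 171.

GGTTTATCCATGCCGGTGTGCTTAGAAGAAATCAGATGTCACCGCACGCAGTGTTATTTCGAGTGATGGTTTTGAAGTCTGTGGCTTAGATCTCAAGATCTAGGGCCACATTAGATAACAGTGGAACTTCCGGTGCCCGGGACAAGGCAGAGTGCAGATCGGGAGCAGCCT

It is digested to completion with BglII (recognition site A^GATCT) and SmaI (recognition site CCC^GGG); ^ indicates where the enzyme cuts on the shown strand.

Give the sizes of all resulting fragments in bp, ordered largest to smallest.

BglII sites (AGATCT) start at positions 88, 96.
BglII cuts after the first base of each site, so after positions 88, 96.
The SmaI site (CCCGGG) starts at position 136.
SmaI cuts after base 3 of each site, so after position 138.
Combined cut positions: 88, 96, 138.
Linear molecule, 3 cuts → 4 fragments:
  1–88 → 88 bp
  89–96 → 8 bp
  97–138 → 42 bp
  139–171 → 33 bp
Sorted largest to smallest: 88, 42, 33, 8 bp.

88, 42, 33, 8 bp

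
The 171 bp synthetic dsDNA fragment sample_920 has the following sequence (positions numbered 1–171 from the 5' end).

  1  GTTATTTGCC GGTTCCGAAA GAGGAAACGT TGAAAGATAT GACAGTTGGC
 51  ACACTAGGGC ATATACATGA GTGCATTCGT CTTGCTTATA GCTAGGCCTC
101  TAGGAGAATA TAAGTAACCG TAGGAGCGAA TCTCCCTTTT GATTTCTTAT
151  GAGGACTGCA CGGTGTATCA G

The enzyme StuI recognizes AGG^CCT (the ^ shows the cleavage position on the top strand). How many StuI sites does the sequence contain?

1

AGGCCT occurs starting at position 94.
StuI cuts at 1 site.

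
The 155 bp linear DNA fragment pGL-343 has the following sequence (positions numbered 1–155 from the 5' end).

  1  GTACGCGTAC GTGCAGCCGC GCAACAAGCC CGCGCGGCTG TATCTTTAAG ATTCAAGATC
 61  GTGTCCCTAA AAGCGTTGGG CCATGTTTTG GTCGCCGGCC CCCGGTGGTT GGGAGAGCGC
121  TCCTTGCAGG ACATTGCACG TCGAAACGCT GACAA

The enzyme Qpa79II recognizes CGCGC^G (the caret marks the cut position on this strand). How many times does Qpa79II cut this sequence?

1

CGCGCG occurs starting at position 31.
Qpa79II cuts at 1 site.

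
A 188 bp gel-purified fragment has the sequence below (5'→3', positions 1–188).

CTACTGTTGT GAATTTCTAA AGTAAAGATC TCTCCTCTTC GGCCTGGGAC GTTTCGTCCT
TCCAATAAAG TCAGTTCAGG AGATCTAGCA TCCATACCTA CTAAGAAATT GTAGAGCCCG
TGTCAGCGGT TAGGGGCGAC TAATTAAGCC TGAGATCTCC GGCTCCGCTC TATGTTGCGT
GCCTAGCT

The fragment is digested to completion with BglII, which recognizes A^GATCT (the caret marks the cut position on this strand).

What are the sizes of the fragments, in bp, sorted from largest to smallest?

72, 55, 35, 26 bp

BglII sites (AGATCT) start at positions 26, 81, 153.
BglII cuts after the first base of each site, so after positions 26, 81, 153.
Linear molecule, 3 cuts → 4 fragments:
  1–26 → 26 bp
  27–81 → 55 bp
  82–153 → 72 bp
  154–188 → 35 bp
Sorted largest to smallest: 72, 55, 35, 26 bp.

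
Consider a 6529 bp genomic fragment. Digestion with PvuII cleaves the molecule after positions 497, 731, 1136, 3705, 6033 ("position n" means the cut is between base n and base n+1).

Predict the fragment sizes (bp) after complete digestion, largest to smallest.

Linear molecule, 5 cuts → 6 fragments:
  497 − 0 = 497 bp
  731 − 497 = 234 bp
  1136 − 731 = 405 bp
  3705 − 1136 = 2569 bp
  6033 − 3705 = 2328 bp
  6529 − 6033 = 496 bp
Sorted largest to smallest: 2569, 2328, 497, 496, 405, 234 bp.

2569, 2328, 497, 496, 405, 234 bp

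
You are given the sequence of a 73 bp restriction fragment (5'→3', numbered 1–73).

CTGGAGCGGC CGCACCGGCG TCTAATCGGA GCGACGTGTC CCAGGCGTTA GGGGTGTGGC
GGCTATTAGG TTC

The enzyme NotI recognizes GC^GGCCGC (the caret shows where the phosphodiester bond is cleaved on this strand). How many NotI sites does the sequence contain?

GCGGCCGC occurs starting at position 6.
NotI cuts at 1 site.

1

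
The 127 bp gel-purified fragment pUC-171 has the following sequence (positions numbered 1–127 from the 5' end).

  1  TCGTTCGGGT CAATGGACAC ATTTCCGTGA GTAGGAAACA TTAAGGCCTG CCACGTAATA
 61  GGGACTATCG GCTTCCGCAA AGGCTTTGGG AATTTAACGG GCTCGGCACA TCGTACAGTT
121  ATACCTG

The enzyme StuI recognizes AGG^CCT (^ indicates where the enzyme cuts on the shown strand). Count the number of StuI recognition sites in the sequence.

AGGCCT occurs starting at position 44.
StuI cuts at 1 site.

1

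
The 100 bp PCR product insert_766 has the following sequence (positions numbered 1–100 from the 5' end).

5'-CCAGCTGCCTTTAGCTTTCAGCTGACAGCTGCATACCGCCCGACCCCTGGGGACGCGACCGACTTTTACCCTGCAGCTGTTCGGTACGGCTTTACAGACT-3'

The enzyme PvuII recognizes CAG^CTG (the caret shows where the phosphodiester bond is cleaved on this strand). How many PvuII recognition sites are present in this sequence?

CAGCTG occurs starting at positions 2, 19, 26, 74.
PvuII cuts at 4 sites.

4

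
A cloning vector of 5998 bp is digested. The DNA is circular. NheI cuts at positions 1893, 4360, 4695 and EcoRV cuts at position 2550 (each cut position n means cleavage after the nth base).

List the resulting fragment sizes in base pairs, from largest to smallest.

Combined cut positions (sorted): 1893, 2550, 4360, 4695.
Circular molecule, 4 cuts → 4 fragments:
  2550 − 1893 = 657 bp
  4360 − 2550 = 1810 bp
  4695 − 4360 = 335 bp
  wrap: 5998 − 4695 + 1893 = 3196 bp
Sorted largest to smallest: 3196, 1810, 657, 335 bp.

3196, 1810, 657, 335 bp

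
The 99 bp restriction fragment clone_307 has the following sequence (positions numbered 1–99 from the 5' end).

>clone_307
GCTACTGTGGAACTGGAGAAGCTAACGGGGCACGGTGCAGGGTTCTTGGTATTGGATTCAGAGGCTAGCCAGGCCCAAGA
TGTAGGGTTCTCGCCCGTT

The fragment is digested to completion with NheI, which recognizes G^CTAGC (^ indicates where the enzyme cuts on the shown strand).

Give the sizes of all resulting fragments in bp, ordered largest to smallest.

The NheI site (GCTAGC) starts at position 64.
NheI cuts after the first base of each site, so after position 64.
Linear molecule, 1 cut → 2 fragments:
  1–64 → 64 bp
  65–99 → 35 bp
Sorted largest to smallest: 64, 35 bp.

64, 35 bp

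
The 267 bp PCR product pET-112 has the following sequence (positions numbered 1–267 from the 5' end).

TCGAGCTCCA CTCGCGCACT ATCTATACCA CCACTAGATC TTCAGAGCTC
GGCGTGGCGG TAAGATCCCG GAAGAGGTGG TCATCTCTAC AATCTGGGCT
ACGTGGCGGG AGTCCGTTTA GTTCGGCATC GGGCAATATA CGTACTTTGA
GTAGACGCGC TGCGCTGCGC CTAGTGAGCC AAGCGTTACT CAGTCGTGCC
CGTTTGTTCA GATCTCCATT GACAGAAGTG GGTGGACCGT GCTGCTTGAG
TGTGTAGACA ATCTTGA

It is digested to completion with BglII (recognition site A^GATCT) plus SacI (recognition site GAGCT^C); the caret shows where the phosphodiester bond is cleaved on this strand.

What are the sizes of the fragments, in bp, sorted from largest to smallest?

BglII sites (AGATCT) start at positions 36, 210.
BglII cuts after the first base of each site, so after positions 36, 210.
SacI sites (GAGCTC) start at positions 3, 45.
SacI cuts after base 5 of each site (before the last base), so after positions 7, 49.
Combined cut positions: 7, 36, 49, 210.
Linear molecule, 4 cuts → 5 fragments:
  1–7 → 7 bp
  8–36 → 29 bp
  37–49 → 13 bp
  50–210 → 161 bp
  211–267 → 57 bp
Sorted largest to smallest: 161, 57, 29, 13, 7 bp.

161, 57, 29, 13, 7 bp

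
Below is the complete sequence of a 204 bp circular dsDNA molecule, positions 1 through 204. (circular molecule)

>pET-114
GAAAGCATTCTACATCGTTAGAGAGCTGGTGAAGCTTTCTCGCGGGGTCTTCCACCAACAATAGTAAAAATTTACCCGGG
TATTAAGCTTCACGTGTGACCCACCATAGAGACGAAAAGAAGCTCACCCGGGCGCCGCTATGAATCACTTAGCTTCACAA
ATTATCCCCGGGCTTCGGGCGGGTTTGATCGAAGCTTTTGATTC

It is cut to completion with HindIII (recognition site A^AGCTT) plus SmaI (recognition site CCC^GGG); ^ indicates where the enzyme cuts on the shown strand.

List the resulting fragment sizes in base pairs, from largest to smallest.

45, 44, 44, 40, 23, 8 bp

HindIII sites (AAGCTT) start at positions 32, 85, 192.
HindIII cuts after the first base of each site, so after positions 32, 85, 192.
SmaI sites (CCCGGG) start at positions 75, 127, 167.
SmaI cuts after base 3 of each site, so after positions 77, 129, 169.
Combined cut positions: 32, 77, 85, 129, 169, 192.
Circular molecule, 6 cuts → 6 fragments:
  33–77 → 45 bp
  78–85 → 8 bp
  86–129 → 44 bp
  130–169 → 40 bp
  170–192 → 23 bp
  193–204 then 1–32 → 12 + 32 = 44 bp
Sorted largest to smallest: 45, 44, 44, 40, 23, 8 bp.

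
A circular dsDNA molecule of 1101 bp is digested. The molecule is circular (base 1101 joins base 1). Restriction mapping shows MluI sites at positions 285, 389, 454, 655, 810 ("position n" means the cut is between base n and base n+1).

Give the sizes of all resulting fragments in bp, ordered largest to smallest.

576, 201, 155, 104, 65 bp

Circular molecule, 5 cuts → 5 fragments:
  389 − 285 = 104 bp
  454 − 389 = 65 bp
  655 − 454 = 201 bp
  810 − 655 = 155 bp
  wrap: 1101 − 810 + 285 = 576 bp
Sorted largest to smallest: 576, 201, 155, 104, 65 bp.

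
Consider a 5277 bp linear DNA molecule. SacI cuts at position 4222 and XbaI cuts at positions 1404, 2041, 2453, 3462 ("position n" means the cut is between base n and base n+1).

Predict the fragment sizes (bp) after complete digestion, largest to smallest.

Combined cut positions (sorted): 1404, 2041, 2453, 3462, 4222.
Linear molecule, 5 cuts → 6 fragments:
  1404 − 0 = 1404 bp
  2041 − 1404 = 637 bp
  2453 − 2041 = 412 bp
  3462 − 2453 = 1009 bp
  4222 − 3462 = 760 bp
  5277 − 4222 = 1055 bp
Sorted largest to smallest: 1404, 1055, 1009, 760, 637, 412 bp.

1404, 1055, 1009, 760, 637, 412 bp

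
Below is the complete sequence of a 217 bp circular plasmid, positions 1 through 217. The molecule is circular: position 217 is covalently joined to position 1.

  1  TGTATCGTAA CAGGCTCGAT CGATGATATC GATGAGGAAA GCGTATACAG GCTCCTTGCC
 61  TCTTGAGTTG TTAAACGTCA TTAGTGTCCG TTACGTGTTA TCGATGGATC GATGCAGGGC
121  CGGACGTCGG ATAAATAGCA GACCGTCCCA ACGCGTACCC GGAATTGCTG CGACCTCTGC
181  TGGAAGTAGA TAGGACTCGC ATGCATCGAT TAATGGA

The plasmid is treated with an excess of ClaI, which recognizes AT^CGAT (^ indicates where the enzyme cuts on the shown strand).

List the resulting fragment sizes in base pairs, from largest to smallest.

97, 72, 31, 9, 8 bp

ClaI sites (ATCGAT) start at positions 19, 28, 100, 108, 205.
ClaI cuts after base 2 of each site, so after positions 20, 29, 101, 109, 206.
Circular molecule, 5 cuts → 5 fragments:
  21–29 → 9 bp
  30–101 → 72 bp
  102–109 → 8 bp
  110–206 → 97 bp
  207–217 then 1–20 → 11 + 20 = 31 bp
Sorted largest to smallest: 97, 72, 31, 9, 8 bp.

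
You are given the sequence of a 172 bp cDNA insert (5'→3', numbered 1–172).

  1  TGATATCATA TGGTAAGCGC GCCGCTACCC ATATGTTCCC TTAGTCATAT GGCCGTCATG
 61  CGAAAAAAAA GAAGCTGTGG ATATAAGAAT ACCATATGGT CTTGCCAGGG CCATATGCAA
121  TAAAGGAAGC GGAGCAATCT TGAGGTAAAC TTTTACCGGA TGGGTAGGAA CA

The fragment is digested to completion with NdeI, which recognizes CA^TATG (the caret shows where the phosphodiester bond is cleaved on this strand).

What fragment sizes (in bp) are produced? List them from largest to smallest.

59, 47, 23, 19, 16, 8 bp

NdeI sites (CATATG) start at positions 7, 30, 46, 93, 112.
NdeI cuts after base 2 of each site, so after positions 8, 31, 47, 94, 113.
Linear molecule, 5 cuts → 6 fragments:
  1–8 → 8 bp
  9–31 → 23 bp
  32–47 → 16 bp
  48–94 → 47 bp
  95–113 → 19 bp
  114–172 → 59 bp
Sorted largest to smallest: 59, 47, 23, 19, 16, 8 bp.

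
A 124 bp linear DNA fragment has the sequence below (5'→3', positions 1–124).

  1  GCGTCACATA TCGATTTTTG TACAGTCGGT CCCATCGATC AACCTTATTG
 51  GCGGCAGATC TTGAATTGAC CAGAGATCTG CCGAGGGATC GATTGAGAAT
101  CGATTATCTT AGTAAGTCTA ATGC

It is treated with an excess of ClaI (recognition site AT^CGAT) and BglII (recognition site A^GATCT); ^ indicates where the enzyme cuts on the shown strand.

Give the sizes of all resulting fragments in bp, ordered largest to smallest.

24, 24, 21, 18, 15, 11, 11 bp

ClaI sites (ATCGAT) start at positions 10, 34, 88, 99.
ClaI cuts after base 2 of each site, so after positions 11, 35, 89, 100.
BglII sites (AGATCT) start at positions 56, 74.
BglII cuts after the first base of each site, so after positions 56, 74.
Combined cut positions: 11, 35, 56, 74, 89, 100.
Linear molecule, 6 cuts → 7 fragments:
  1–11 → 11 bp
  12–35 → 24 bp
  36–56 → 21 bp
  57–74 → 18 bp
  75–89 → 15 bp
  90–100 → 11 bp
  101–124 → 24 bp
Sorted largest to smallest: 24, 24, 21, 18, 15, 11, 11 bp.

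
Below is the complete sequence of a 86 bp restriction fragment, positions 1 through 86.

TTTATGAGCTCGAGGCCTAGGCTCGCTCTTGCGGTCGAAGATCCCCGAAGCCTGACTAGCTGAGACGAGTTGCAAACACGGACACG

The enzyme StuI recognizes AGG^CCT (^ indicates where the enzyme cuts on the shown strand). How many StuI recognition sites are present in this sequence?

1

AGGCCT occurs starting at position 13.
StuI cuts at 1 site.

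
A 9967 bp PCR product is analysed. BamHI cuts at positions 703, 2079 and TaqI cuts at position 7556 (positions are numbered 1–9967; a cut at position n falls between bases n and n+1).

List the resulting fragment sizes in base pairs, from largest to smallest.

5477, 2411, 1376, 703 bp

Combined cut positions (sorted): 703, 2079, 7556.
Linear molecule, 3 cuts → 4 fragments:
  703 − 0 = 703 bp
  2079 − 703 = 1376 bp
  7556 − 2079 = 5477 bp
  9967 − 7556 = 2411 bp
Sorted largest to smallest: 5477, 2411, 1376, 703 bp.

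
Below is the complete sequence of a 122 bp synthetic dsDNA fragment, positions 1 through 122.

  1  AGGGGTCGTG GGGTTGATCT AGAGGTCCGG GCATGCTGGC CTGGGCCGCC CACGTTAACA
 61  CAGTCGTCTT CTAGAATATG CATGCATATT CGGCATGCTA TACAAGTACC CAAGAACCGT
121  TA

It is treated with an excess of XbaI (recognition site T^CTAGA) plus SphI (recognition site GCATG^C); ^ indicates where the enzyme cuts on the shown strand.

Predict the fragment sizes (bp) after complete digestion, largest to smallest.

XbaI sites (TCTAGA) start at positions 18, 70.
XbaI cuts after the first base of each site, so after positions 18, 70.
SphI sites (GCATGC) start at positions 31, 80, 93.
SphI cuts after base 5 of each site (before the last base), so after positions 35, 84, 97.
Combined cut positions: 18, 35, 70, 84, 97.
Linear molecule, 5 cuts → 6 fragments:
  1–18 → 18 bp
  19–35 → 17 bp
  36–70 → 35 bp
  71–84 → 14 bp
  85–97 → 13 bp
  98–122 → 25 bp
Sorted largest to smallest: 35, 25, 18, 17, 14, 13 bp.

35, 25, 18, 17, 14, 13 bp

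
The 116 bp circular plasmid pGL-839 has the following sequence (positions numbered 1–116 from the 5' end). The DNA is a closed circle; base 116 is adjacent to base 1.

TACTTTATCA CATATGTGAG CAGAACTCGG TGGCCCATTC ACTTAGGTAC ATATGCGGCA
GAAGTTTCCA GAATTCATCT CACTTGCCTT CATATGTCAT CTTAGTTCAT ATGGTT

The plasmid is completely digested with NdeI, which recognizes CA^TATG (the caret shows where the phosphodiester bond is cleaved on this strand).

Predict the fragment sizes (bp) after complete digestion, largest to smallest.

41, 39, 19, 17 bp

NdeI sites (CATATG) start at positions 11, 50, 91, 108.
NdeI cuts after base 2 of each site, so after positions 12, 51, 92, 109.
Circular molecule, 4 cuts → 4 fragments:
  13–51 → 39 bp
  52–92 → 41 bp
  93–109 → 17 bp
  110–116 then 1–12 → 7 + 12 = 19 bp
Sorted largest to smallest: 41, 39, 19, 17 bp.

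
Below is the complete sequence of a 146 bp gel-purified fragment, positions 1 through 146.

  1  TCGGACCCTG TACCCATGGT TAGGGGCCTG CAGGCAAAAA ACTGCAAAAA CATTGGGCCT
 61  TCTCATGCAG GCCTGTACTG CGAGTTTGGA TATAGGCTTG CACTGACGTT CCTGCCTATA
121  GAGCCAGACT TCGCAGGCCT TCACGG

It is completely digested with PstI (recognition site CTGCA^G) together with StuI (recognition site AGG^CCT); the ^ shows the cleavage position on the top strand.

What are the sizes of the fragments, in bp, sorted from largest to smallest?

The PstI site (CTGCAG) starts at position 28.
PstI cuts after base 5 of each site (before the last base), so after position 32.
StuI sites (AGGCCT) start at positions 69, 135.
StuI cuts after base 3 of each site, so after positions 71, 137.
Combined cut positions: 32, 71, 137.
Linear molecule, 3 cuts → 4 fragments:
  1–32 → 32 bp
  33–71 → 39 bp
  72–137 → 66 bp
  138–146 → 9 bp
Sorted largest to smallest: 66, 39, 32, 9 bp.

66, 39, 32, 9 bp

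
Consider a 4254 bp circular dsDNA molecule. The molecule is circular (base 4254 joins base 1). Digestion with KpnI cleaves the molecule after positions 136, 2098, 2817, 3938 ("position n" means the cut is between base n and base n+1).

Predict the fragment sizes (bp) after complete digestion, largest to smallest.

1962, 1121, 719, 452 bp

Circular molecule, 4 cuts → 4 fragments:
  2098 − 136 = 1962 bp
  2817 − 2098 = 719 bp
  3938 − 2817 = 1121 bp
  wrap: 4254 − 3938 + 136 = 452 bp
Sorted largest to smallest: 1962, 1121, 719, 452 bp.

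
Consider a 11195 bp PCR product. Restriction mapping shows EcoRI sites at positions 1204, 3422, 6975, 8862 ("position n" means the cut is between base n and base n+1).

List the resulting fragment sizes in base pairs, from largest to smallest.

3553, 2333, 2218, 1887, 1204 bp

Linear molecule, 4 cuts → 5 fragments:
  1204 − 0 = 1204 bp
  3422 − 1204 = 2218 bp
  6975 − 3422 = 3553 bp
  8862 − 6975 = 1887 bp
  11195 − 8862 = 2333 bp
Sorted largest to smallest: 3553, 2333, 2218, 1887, 1204 bp.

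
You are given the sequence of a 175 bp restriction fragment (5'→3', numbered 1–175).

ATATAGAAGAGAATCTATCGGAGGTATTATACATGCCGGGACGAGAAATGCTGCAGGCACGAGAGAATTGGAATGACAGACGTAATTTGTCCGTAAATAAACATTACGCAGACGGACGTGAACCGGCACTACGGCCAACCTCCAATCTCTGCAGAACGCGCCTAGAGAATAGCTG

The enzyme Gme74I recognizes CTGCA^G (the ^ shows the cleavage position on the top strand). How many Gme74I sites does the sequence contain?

2

CTGCAG occurs starting at positions 51, 149.
Gme74I cuts at 2 sites.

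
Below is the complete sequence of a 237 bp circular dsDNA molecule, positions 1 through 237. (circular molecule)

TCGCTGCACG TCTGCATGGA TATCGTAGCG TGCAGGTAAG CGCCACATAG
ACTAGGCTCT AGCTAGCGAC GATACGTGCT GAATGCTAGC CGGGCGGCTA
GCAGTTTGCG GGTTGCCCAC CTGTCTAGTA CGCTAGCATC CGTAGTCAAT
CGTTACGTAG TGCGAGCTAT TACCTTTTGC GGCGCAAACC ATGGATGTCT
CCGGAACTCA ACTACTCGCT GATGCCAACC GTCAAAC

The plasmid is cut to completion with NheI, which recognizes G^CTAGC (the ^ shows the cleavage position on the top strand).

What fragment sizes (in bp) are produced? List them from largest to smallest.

NheI sites (GCTAGC) start at positions 62, 85, 97, 132.
NheI cuts after the first base of each site, so after positions 62, 85, 97, 132.
Circular molecule, 4 cuts → 4 fragments:
  63–85 → 23 bp
  86–97 → 12 bp
  98–132 → 35 bp
  133–237 then 1–62 → 105 + 62 = 167 bp
Sorted largest to smallest: 167, 35, 23, 12 bp.

167, 35, 23, 12 bp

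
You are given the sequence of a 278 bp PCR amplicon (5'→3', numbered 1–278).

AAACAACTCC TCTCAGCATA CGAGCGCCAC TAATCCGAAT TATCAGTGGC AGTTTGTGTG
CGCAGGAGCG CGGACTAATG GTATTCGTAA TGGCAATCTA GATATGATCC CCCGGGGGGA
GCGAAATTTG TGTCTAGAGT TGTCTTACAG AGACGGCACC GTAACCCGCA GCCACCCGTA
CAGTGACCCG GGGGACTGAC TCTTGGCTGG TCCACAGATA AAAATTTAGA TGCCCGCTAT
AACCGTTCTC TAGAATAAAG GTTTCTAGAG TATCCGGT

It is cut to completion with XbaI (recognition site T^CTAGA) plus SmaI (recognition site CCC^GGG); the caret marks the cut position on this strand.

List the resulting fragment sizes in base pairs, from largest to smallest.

XbaI sites (TCTAGA) start at positions 97, 133, 249, 264.
XbaI cuts after the first base of each site, so after positions 97, 133, 249, 264.
SmaI sites (CCCGGG) start at positions 111, 187.
SmaI cuts after base 3 of each site, so after positions 113, 189.
Combined cut positions: 97, 113, 133, 189, 249, 264.
Linear molecule, 6 cuts → 7 fragments:
  1–97 → 97 bp
  98–113 → 16 bp
  114–133 → 20 bp
  134–189 → 56 bp
  190–249 → 60 bp
  250–264 → 15 bp
  265–278 → 14 bp
Sorted largest to smallest: 97, 60, 56, 20, 16, 15, 14 bp.

97, 60, 56, 20, 16, 15, 14 bp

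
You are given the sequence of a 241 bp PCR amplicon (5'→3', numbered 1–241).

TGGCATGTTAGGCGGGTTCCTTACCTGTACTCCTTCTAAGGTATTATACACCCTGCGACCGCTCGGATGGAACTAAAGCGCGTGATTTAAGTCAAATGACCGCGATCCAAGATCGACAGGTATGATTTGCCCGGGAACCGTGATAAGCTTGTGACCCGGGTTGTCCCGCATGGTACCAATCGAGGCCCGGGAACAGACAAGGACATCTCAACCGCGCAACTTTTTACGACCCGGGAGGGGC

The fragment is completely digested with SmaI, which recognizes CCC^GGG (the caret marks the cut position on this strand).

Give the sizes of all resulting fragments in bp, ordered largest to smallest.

132, 44, 31, 25, 9 bp

SmaI sites (CCCGGG) start at positions 130, 155, 186, 230.
SmaI cuts after base 3 of each site, so after positions 132, 157, 188, 232.
Linear molecule, 4 cuts → 5 fragments:
  1–132 → 132 bp
  133–157 → 25 bp
  158–188 → 31 bp
  189–232 → 44 bp
  233–241 → 9 bp
Sorted largest to smallest: 132, 44, 31, 25, 9 bp.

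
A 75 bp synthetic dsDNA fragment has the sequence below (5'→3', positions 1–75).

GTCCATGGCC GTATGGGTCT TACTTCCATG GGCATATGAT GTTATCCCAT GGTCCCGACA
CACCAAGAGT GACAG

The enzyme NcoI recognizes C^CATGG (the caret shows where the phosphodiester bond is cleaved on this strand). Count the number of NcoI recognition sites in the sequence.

3

CCATGG occurs starting at positions 3, 26, 47.
NcoI cuts at 3 sites.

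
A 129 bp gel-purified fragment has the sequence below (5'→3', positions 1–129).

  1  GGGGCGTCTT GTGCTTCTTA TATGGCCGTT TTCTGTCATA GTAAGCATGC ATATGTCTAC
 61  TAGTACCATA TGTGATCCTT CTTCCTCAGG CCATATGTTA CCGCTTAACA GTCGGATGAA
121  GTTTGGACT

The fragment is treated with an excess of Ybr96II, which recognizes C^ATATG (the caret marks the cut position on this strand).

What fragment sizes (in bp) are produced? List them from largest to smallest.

Ybr96II sites (CATATG) start at positions 50, 67, 92.
Ybr96II cuts after the first base of each site, so after positions 50, 67, 92.
Linear molecule, 3 cuts → 4 fragments:
  1–50 → 50 bp
  51–67 → 17 bp
  68–92 → 25 bp
  93–129 → 37 bp
Sorted largest to smallest: 50, 37, 25, 17 bp.

50, 37, 25, 17 bp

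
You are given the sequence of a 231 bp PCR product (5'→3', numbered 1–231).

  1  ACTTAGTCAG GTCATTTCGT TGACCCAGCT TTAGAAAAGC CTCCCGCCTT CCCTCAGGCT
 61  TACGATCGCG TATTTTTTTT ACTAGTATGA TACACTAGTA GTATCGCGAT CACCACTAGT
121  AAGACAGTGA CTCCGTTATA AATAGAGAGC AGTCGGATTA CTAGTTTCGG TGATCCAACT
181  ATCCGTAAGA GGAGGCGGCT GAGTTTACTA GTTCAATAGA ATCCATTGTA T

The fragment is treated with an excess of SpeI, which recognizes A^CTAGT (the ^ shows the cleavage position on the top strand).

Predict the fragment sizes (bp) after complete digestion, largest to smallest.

81, 47, 45, 24, 21, 13 bp

SpeI sites (ACTAGT) start at positions 81, 94, 115, 160, 207.
SpeI cuts after the first base of each site, so after positions 81, 94, 115, 160, 207.
Linear molecule, 5 cuts → 6 fragments:
  1–81 → 81 bp
  82–94 → 13 bp
  95–115 → 21 bp
  116–160 → 45 bp
  161–207 → 47 bp
  208–231 → 24 bp
Sorted largest to smallest: 81, 47, 45, 24, 21, 13 bp.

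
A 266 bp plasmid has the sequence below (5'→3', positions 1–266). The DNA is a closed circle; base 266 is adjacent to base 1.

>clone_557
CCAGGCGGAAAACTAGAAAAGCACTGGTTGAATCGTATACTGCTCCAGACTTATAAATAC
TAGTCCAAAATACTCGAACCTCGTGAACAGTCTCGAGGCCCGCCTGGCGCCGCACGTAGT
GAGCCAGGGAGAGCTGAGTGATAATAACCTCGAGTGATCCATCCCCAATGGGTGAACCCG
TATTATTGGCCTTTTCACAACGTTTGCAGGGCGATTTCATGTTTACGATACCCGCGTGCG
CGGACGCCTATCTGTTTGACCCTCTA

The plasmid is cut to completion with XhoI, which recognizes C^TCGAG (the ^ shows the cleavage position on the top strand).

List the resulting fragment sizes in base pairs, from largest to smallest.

XhoI sites (CTCGAG) start at positions 92, 149.
XhoI cuts after the first base of each site, so after positions 92, 149.
Circular molecule, 2 cuts → 2 fragments:
  93–149 → 57 bp
  150–266 then 1–92 → 117 + 92 = 209 bp
Sorted largest to smallest: 209, 57 bp.

209, 57 bp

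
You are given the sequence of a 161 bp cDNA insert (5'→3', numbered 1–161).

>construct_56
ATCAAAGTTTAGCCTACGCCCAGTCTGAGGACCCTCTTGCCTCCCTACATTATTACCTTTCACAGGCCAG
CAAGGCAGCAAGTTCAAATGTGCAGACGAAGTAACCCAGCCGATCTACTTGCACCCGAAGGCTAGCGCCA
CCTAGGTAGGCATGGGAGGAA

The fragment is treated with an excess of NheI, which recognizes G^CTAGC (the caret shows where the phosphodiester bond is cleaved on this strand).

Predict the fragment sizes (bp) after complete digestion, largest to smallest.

131, 30 bp

The NheI site (GCTAGC) starts at position 131.
NheI cuts after the first base of each site, so after position 131.
Linear molecule, 1 cut → 2 fragments:
  1–131 → 131 bp
  132–161 → 30 bp
Sorted largest to smallest: 131, 30 bp.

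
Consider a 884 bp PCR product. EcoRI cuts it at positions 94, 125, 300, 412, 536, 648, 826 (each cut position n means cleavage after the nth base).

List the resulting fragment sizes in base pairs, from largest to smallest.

178, 175, 124, 112, 112, 94, 58, 31 bp

Linear molecule, 7 cuts → 8 fragments:
  94 − 0 = 94 bp
  125 − 94 = 31 bp
  300 − 125 = 175 bp
  412 − 300 = 112 bp
  536 − 412 = 124 bp
  648 − 536 = 112 bp
  826 − 648 = 178 bp
  884 − 826 = 58 bp
Sorted largest to smallest: 178, 175, 124, 112, 112, 94, 58, 31 bp.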